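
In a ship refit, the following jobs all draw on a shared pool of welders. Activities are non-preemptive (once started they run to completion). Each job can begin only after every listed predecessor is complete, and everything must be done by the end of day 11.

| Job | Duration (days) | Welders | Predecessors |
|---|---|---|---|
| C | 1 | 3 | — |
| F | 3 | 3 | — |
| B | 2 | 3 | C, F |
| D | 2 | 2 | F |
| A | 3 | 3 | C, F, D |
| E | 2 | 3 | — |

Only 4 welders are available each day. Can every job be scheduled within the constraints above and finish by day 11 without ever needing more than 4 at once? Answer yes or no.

no

The minimum achievable peak is 5; 4 < 5, so no feasible schedule stays within the cap.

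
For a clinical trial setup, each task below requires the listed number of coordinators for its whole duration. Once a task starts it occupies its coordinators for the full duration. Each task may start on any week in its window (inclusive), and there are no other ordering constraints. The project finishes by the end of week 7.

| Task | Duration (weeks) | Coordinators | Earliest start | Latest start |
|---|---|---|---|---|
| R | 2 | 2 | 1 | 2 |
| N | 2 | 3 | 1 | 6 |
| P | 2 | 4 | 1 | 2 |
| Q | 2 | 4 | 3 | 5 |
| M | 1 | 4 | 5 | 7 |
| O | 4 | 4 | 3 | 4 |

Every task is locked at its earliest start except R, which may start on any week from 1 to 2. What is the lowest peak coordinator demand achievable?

9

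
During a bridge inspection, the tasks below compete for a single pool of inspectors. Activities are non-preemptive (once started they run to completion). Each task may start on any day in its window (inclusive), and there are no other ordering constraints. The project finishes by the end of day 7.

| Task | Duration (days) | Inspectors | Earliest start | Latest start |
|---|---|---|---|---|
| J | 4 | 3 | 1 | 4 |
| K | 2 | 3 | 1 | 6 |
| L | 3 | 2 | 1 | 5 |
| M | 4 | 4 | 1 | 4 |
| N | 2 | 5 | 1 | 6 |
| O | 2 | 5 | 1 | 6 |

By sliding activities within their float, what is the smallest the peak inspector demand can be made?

10

Early-start (J@1, K@1, L@1, M@1, N@1, O@1) gives peak 22: d1:22  d2:22  d3:9  d4:7  d5:0  d6:0  d7:0.
Shift L→3, N→5, O→6.
Schedule J@1, K@1, L@3, M@1, N@5, O@6: d1:10  d2:10  d3:9  d4:9  d5:7  d6:10  d7:5 — peak 10.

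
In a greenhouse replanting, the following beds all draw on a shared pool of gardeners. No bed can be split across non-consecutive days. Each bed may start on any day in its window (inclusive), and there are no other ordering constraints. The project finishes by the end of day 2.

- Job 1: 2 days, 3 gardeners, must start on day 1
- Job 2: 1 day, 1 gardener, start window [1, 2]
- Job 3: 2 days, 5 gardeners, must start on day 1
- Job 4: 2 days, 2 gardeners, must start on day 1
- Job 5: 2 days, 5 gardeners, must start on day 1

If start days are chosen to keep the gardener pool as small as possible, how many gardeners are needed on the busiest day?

16

Schedule Job 1@1, Job 2@1, Job 3@1, Job 4@1, Job 5@1: d1:16  d2:15 — peak 16.
Total gardener-days = 31 over 2 days ⇒ peak ≥ ⌈31/2⌉ = 16, so 16 is optimal.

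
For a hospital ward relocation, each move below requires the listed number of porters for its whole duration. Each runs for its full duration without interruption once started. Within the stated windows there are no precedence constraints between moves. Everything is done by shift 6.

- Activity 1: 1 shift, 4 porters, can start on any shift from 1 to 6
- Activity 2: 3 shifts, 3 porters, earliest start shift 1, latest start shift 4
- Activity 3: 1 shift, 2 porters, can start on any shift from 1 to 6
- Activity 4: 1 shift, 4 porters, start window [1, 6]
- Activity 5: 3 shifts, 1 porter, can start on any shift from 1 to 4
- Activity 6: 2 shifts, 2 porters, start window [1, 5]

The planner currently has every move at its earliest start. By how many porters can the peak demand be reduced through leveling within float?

Early-start peak: s1:16  s2:6  s3:4  s4:0  s5:0  s6:0 ⇒ 16.
Leveled (Activity 1@1, Activity 2@2, Activity 3@5, Activity 4@6, Activity 5@1, Activity 6@4): s1:5  s2:4  s3:4  s4:5  s5:4  s6:4 ⇒ 5.
Reduction 16 − 5 = 11.

11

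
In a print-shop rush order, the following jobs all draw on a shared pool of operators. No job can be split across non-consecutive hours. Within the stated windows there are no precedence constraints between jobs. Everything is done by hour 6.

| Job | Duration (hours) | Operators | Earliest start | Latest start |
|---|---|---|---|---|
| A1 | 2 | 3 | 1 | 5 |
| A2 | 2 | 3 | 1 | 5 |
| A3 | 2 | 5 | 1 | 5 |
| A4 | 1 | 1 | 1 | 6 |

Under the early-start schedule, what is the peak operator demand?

12

Early-start schedule: A1@1, A2@1, A3@1, A4@1.
Load per hour: hour 1: 12, hour 2: 11, hour 3: 0, hour 4: 0, hour 5: 0, hour 6: 0.
Peak is 12.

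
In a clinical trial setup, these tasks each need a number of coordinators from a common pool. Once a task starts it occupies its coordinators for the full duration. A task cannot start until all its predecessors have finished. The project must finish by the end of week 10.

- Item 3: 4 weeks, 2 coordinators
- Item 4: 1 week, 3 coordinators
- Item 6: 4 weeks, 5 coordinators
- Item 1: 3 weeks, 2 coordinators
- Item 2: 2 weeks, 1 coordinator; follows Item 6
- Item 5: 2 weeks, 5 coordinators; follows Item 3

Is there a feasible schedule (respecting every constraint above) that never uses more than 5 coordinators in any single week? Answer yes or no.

yes

Schedule Item 3@5, Item 4@5, Item 6@1, Item 1@6, Item 2@6, Item 5@9: w1:5  w2:5  w3:5  w4:5  w5:5  w6:5  w7:5  w8:4  w9:5  w10:5 — peak 5 ≤ 5.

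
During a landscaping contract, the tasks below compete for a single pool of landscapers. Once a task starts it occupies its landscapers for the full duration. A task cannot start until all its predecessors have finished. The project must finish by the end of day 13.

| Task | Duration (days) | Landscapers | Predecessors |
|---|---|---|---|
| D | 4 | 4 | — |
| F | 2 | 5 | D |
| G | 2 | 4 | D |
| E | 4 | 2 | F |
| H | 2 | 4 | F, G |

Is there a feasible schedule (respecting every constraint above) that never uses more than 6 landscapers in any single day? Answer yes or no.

yes

Schedule D@1, F@5, G@7, E@7, H@9: d1:4  d2:4  d3:4  d4:4  d5:5  d6:5  d7:6  d8:6  d9:6  d10:6  d11:0  d12:0  d13:0 — peak 6 ≤ 6.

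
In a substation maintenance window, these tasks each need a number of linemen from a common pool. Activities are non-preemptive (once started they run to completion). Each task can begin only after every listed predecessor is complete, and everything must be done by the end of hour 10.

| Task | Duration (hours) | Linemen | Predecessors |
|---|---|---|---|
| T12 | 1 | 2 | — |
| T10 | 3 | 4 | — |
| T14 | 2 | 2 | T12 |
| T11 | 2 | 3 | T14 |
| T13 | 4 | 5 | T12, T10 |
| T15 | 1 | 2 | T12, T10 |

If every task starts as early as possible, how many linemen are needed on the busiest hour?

Early-start schedule: T12@1, T10@1, T14@2, T11@4, T13@4, T15@4.
Load per hour: hour 1: 6, hour 2: 6, hour 3: 6, hour 4: 10, hour 5: 8, hour 6: 5, hour 7: 5, hour 8: 0, hour 9: 0, hour 10: 0.
Peak is 10.

10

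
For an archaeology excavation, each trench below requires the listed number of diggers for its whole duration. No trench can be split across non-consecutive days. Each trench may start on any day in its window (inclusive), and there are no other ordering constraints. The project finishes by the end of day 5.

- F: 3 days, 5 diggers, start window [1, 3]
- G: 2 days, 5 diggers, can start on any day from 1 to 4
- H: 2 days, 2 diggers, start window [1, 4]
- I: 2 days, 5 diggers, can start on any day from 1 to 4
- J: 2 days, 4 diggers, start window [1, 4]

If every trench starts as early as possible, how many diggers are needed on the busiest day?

Early-start schedule: F@1, G@1, H@1, I@1, J@1.
Load per day: day 1: 21, day 2: 21, day 3: 5, day 4: 0, day 5: 0.
Peak is 21.

21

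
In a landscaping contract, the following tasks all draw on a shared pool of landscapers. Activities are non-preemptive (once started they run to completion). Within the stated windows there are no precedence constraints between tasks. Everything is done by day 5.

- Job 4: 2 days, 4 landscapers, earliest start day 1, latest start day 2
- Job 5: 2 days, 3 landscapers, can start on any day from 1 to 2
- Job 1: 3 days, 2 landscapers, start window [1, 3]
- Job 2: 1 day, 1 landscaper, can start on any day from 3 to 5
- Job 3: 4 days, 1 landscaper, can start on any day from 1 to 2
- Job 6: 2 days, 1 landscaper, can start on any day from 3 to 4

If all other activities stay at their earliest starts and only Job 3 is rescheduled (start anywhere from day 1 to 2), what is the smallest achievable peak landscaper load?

10

Job 3@1: d1:10  d2:10  d3:5  d4:2  d5:0 → peak 10
Job 3@2: d1:9  d2:10  d3:5  d4:2  d5:1 → peak 10
Best is Job 3@1, peak 10.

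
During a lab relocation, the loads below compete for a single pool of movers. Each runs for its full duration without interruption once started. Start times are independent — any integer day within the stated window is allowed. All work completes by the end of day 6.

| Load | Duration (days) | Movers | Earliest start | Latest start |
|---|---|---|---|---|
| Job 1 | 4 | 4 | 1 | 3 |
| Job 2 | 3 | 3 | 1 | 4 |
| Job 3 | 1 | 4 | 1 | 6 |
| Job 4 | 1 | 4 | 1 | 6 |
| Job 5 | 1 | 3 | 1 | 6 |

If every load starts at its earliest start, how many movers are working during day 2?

7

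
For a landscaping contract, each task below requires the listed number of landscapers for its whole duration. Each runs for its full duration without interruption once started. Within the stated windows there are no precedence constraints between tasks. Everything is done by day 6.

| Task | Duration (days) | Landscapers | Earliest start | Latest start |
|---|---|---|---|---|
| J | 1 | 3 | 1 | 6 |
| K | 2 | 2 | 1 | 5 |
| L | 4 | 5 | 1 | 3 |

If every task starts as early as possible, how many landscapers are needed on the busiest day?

10

Early-start schedule: J@1, K@1, L@1.
Load per day: day 1: 10, day 2: 7, day 3: 5, day 4: 5, day 5: 0, day 6: 0.
Peak is 10.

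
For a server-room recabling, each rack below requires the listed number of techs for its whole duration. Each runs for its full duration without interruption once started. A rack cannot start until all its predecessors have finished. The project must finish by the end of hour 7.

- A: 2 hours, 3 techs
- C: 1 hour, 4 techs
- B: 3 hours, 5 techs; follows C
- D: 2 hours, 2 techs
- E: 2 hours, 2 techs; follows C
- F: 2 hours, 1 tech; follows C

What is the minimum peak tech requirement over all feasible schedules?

6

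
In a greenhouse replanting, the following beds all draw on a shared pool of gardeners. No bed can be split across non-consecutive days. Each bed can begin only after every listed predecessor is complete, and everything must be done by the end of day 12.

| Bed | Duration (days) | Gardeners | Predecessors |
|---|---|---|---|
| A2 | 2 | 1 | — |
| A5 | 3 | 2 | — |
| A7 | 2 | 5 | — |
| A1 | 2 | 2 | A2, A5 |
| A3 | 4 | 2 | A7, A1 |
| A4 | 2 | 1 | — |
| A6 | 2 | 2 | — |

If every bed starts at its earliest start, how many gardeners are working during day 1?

11

At early start, day 1 has: A2, A5, A7, A4, A6.
Demand: 1 + 2 + 5 + 1 + 2 = 11.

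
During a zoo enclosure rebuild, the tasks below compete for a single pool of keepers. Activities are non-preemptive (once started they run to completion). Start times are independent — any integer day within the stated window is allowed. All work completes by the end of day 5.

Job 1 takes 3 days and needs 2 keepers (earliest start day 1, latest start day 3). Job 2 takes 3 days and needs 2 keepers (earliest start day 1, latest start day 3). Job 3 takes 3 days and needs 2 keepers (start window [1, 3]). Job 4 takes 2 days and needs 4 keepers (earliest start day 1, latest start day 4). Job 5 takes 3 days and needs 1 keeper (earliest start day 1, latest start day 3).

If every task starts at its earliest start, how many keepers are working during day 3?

At early start, day 3 has: Job 1, Job 2, Job 3, Job 5.
Demand: 2 + 2 + 2 + 1 = 7.

7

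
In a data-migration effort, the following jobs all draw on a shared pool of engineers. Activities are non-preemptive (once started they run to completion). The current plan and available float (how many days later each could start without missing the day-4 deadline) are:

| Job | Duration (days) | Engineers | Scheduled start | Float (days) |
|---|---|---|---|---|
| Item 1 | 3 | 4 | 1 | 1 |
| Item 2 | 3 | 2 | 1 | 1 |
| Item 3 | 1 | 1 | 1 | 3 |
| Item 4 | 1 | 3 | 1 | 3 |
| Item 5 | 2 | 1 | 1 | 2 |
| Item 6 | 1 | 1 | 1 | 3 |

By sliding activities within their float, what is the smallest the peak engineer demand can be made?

Early-start (Item 1@1, Item 2@1, Item 3@1, Item 4@1, Item 5@1, Item 6@1) gives peak 12: d1:12  d2:7  d3:6  d4:0.
Shift Item 4→4, Item 5→2, Item 6→4.
Schedule Item 1@1, Item 2@1, Item 3@1, Item 4@4, Item 5@2, Item 6@4: d1:7  d2:7  d3:7  d4:4 — peak 7.
Total engineer-days = 25 over 4 days ⇒ peak ≥ ⌈25/4⌉ = 7, so 7 is optimal.

7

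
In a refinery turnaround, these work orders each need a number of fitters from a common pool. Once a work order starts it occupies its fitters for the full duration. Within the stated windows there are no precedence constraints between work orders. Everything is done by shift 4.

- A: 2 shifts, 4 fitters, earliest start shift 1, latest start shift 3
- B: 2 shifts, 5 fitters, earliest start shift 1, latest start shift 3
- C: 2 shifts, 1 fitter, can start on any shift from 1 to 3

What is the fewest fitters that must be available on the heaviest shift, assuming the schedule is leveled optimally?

Early-start (A@1, B@1, C@1) gives peak 10: s1:10  s2:10  s3:0  s4:0.
Shift B→3.
Schedule A@1, B@3, C@1: s1:5  s2:5  s3:5  s4:5 — peak 5.
Total fitter-shifts = 20 over 4 shifts ⇒ peak ≥ ⌈20/4⌉ = 5, so 5 is optimal.

5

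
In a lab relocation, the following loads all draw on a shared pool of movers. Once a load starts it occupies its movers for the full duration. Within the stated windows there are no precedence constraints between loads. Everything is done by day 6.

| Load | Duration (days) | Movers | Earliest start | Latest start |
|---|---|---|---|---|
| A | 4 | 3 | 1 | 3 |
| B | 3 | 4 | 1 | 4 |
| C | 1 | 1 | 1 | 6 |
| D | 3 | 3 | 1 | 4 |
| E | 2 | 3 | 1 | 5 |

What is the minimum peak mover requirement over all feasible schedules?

Early-start (A@1, B@1, C@1, D@1, E@1) gives peak 14: d1:14  d2:13  d3:10  d4:3  d5:0  d6:0.
Shift C→4, D→4, E→5.
Schedule A@1, B@1, C@4, D@4, E@5: d1:7  d2:7  d3:7  d4:7  d5:6  d6:6 — peak 7.
Total mover-days = 40 over 6 days ⇒ peak ≥ ⌈40/6⌉ = 7, so 7 is optimal.

7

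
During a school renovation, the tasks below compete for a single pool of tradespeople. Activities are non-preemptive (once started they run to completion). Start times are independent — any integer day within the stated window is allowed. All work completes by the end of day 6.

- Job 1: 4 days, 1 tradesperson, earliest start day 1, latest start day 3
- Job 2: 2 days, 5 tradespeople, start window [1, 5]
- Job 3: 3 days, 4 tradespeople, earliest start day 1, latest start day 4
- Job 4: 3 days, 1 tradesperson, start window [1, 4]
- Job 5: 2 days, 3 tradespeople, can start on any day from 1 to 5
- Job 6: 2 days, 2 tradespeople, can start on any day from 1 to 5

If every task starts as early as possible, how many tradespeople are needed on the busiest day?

Early-start schedule: Job 1@1, Job 2@1, Job 3@1, Job 4@1, Job 5@1, Job 6@1.
Load per day: day 1: 16, day 2: 16, day 3: 6, day 4: 1, day 5: 0, day 6: 0.
Peak is 16.

16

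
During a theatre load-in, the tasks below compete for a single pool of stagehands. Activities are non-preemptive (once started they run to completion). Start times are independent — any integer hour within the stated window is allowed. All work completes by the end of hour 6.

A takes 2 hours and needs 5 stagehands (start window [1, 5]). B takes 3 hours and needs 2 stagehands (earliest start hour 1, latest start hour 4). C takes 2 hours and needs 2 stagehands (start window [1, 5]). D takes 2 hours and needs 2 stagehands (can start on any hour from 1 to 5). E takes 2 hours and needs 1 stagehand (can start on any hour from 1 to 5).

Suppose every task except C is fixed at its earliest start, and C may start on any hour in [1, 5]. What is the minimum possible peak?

C@1: h1:12  h2:12  h3:2  h4:0  h5:0  h6:0 → peak 12
C@2: h1:10  h2:12  h3:4  h4:0  h5:0  h6:0 → peak 12
C@3: h1:10  h2:10  h3:4  h4:2  h5:0  h6:0 → peak 10
C@4: h1:10  h2:10  h3:2  h4:2  h5:2  h6:0 → peak 10
C@5: h1:10  h2:10  h3:2  h4:0  h5:2  h6:2 → peak 10
Best is C@3, peak 10.

10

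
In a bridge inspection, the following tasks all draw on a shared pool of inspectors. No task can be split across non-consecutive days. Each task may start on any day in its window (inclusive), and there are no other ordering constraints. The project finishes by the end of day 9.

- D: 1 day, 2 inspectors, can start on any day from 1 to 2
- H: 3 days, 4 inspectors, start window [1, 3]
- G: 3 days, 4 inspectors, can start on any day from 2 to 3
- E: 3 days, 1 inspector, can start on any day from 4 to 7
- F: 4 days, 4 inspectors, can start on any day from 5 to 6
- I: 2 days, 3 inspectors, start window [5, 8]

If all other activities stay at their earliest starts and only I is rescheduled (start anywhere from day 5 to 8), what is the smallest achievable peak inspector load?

8

I@5: d1:6  d2:8  d3:8  d4:5  d5:8  d6:8  d7:4  d8:4  d9:0 → peak 8
I@6: d1:6  d2:8  d3:8  d4:5  d5:5  d6:8  d7:7  d8:4  d9:0 → peak 8
I@7: d1:6  d2:8  d3:8  d4:5  d5:5  d6:5  d7:7  d8:7  d9:0 → peak 8
I@8: d1:6  d2:8  d3:8  d4:5  d5:5  d6:5  d7:4  d8:7  d9:3 → peak 8
Best is I@5, peak 8.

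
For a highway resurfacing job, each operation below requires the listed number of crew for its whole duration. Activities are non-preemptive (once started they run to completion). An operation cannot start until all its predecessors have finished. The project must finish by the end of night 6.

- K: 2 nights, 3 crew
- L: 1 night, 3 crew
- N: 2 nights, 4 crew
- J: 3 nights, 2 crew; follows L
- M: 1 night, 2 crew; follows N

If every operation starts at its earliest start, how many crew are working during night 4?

2

At early start, night 4 has: J.
Demand: 2 = 2.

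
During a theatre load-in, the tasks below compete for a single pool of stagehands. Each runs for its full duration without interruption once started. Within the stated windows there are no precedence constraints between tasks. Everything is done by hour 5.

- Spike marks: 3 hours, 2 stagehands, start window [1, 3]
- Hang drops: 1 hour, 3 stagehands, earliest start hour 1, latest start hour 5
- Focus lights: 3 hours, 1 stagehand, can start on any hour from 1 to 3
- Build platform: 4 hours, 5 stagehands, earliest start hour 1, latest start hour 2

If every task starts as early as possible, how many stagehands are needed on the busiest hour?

Early-start schedule: Spike marks@1, Hang drops@1, Focus lights@1, Build platform@1.
Load per hour: hour 1: 11, hour 2: 8, hour 3: 8, hour 4: 5, hour 5: 0.
Peak is 11.

11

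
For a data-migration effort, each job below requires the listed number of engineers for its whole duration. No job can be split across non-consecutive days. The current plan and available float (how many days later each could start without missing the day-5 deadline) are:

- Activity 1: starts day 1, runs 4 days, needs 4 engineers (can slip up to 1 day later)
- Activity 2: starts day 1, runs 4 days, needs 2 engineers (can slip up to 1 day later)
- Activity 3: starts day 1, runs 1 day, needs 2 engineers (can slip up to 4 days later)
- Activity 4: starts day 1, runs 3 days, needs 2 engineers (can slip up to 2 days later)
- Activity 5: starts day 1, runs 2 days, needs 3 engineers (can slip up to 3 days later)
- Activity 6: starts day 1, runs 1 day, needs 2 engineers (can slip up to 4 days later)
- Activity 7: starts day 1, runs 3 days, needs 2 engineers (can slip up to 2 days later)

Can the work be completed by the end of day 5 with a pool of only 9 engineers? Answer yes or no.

no

Total engineer-days = 46; over 5 days the average is 46/5 > 9, so some day must exceed 9.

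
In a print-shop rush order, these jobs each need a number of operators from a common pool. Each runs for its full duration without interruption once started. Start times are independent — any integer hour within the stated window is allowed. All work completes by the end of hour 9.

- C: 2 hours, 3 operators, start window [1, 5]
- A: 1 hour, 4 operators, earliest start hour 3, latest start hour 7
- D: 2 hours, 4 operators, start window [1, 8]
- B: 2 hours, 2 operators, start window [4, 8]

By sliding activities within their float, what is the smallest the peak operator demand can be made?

Early-start (C@1, A@3, D@1, B@4) gives peak 7: h1:7  h2:7  h3:4  h4:2  h5:2  h6:0  h7:0  h8:0  h9:0.
Shift D→4, B→6.
Schedule C@1, A@3, D@4, B@6: h1:3  h2:3  h3:4  h4:4  h5:4  h6:2  h7:2  h8:0  h9:0 — peak 4.

4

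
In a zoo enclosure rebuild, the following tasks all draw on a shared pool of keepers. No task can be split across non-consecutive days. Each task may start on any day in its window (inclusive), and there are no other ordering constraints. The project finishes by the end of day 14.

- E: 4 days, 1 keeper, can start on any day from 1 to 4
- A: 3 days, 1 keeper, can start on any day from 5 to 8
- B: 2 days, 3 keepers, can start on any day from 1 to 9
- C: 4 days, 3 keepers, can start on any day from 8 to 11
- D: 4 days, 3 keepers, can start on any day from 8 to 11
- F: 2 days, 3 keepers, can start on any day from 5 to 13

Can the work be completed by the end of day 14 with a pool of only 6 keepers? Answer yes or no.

yes

Schedule E@1, A@5, B@1, C@8, D@8, F@5: d1:4  d2:4  d3:1  d4:1  d5:4  d6:4  d7:1  d8:6  d9:6  d10:6  d11:6  d12:0  d13:0  d14:0 — peak 6 ≤ 6.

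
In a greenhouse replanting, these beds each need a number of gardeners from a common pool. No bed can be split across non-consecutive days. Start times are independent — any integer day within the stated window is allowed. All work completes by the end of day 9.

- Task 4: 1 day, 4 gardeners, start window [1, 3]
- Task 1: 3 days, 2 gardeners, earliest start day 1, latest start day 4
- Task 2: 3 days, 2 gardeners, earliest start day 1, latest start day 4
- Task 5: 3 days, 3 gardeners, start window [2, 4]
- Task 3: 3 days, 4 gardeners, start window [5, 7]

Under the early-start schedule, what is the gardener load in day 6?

At early start, day 6 has: Task 3.
Demand: 4 = 4.

4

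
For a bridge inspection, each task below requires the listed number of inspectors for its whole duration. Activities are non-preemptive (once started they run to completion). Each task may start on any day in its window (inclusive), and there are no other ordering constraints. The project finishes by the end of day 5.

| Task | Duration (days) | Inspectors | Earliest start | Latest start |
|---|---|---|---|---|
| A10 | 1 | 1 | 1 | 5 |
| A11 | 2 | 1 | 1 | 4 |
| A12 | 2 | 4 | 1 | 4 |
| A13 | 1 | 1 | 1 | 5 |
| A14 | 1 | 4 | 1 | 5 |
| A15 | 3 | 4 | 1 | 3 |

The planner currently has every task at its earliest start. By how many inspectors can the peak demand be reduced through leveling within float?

Early-start peak: d1:15  d2:9  d3:4  d4:0  d5:0 ⇒ 15.
Leveled (A10@1, A11@1, A12@1, A13@1, A14@3, A15@3): d1:7  d2:5  d3:8  d4:4  d5:4 ⇒ 8.
Reduction 15 − 8 = 7.

7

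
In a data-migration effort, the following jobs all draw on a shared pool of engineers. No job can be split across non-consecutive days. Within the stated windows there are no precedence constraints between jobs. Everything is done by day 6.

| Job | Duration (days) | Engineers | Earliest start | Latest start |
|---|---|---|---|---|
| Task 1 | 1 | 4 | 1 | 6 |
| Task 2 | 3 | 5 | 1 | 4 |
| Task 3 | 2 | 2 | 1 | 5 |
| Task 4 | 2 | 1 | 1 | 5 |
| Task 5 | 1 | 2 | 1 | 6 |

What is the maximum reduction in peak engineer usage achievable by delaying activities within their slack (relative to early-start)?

Early-start peak: d1:14  d2:8  d3:5  d4:0  d5:0  d6:0 ⇒ 14.
Leveled (Task 1@1, Task 2@2, Task 3@5, Task 4@5, Task 5@5): d1:4  d2:5  d3:5  d4:5  d5:5  d6:3 ⇒ 5.
Reduction 14 − 5 = 9.

9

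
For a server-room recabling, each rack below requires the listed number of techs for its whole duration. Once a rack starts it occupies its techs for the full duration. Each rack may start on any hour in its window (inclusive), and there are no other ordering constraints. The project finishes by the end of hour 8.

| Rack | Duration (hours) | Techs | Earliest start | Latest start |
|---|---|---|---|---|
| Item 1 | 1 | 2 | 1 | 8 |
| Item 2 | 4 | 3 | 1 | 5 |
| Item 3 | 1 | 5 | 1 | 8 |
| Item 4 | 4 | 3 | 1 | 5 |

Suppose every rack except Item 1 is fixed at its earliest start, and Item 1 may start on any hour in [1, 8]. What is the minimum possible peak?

11

Item 1@1: h1:13  h2:6  h3:6  h4:6  h5:0  h6:0  h7:0  h8:0 → peak 13
Item 1@2: h1:11  h2:8  h3:6  h4:6  h5:0  h6:0  h7:0  h8:0 → peak 11
Item 1@3: h1:11  h2:6  h3:8  h4:6  h5:0  h6:0  h7:0  h8:0 → peak 11
Item 1@4: h1:11  h2:6  h3:6  h4:8  h5:0  h6:0  h7:0  h8:0 → peak 11
Item 1@5: h1:11  h2:6  h3:6  h4:6  h5:2  h6:0  h7:0  h8:0 → peak 11
Item 1@6: h1:11  h2:6  h3:6  h4:6  h5:0  h6:2  h7:0  h8:0 → peak 11
Item 1@7: h1:11  h2:6  h3:6  h4:6  h5:0  h6:0  h7:2  h8:0 → peak 11
Item 1@8: h1:11  h2:6  h3:6  h4:6  h5:0  h6:0  h7:0  h8:2 → peak 11
Best is Item 1@2, peak 11.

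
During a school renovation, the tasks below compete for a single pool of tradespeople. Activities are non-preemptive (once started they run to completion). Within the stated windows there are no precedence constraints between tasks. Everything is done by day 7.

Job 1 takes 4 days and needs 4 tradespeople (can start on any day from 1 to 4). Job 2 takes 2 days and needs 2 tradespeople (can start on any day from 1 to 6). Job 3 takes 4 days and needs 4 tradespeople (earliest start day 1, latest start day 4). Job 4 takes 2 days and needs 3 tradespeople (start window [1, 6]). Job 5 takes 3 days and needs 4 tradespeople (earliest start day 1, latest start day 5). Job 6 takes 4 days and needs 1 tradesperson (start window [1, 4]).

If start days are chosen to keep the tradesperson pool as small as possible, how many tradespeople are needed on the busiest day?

9

Early-start (Job 1@1, Job 2@1, Job 3@1, Job 4@1, Job 5@1, Job 6@1) gives peak 18: d1:18  d2:18  d3:13  d4:9  d5:0  d6:0  d7:0.
Shift Job 3→3, Job 5→5, Job 6→3.
Schedule Job 1@1, Job 2@1, Job 3@3, Job 4@1, Job 5@5, Job 6@3: d1:9  d2:9  d3:9  d4:9  d5:9  d6:9  d7:4 — peak 9.
Total tradesperson-days = 58 over 7 days ⇒ peak ≥ ⌈58/7⌉ = 9, so 9 is optimal.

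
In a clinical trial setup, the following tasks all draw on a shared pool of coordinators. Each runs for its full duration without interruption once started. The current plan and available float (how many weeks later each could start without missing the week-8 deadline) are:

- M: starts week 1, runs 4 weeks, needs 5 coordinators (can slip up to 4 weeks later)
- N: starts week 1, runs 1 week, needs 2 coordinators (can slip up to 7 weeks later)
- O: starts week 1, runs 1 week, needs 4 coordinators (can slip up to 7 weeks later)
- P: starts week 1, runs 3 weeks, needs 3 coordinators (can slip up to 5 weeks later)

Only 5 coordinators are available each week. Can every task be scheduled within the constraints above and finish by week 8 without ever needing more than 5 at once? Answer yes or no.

Schedule M@1, N@5, O@8, P@5: w1:5  w2:5  w3:5  w4:5  w5:5  w6:3  w7:3  w8:4 — peak 5 ≤ 5.

yes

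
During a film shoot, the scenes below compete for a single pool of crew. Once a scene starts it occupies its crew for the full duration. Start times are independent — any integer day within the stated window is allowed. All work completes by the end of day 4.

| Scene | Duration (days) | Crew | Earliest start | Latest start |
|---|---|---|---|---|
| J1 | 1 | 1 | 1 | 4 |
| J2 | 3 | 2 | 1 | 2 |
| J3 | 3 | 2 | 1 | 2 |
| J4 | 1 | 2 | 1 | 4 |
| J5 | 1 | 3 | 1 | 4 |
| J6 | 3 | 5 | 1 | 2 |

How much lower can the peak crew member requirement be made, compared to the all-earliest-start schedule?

Early-start peak: d1:15  d2:9  d3:9  d4:0 ⇒ 15.
Leveled (J1@1, J2@1, J3@1, J4@1, J5@4, J6@2): d1:7  d2:9  d3:9  d4:8 ⇒ 9.
Reduction 15 − 9 = 6.

6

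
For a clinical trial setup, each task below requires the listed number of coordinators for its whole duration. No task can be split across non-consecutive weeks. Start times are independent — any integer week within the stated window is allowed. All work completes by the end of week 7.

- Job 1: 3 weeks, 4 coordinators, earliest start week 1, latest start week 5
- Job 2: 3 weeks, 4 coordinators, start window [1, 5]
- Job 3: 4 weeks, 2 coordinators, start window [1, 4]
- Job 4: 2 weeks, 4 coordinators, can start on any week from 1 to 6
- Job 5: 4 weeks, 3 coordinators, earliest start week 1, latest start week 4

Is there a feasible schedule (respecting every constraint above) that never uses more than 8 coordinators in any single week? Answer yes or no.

The minimum achievable peak is 9; 8 < 9, so no feasible schedule stays within the cap.

no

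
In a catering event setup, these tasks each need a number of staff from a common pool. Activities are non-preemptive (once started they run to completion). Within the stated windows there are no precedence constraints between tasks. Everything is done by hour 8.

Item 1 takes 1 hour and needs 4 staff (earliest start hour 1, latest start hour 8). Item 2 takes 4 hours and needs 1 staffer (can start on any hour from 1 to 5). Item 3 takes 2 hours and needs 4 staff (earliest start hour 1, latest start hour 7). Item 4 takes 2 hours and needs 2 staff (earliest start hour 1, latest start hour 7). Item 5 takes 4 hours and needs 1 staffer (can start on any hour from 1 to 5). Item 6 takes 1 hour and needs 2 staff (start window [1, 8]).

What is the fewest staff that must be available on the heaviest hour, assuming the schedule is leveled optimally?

4

Early-start (Item 1@1, Item 2@1, Item 3@1, Item 4@1, Item 5@1, Item 6@1) gives peak 14: h1:14  h2:8  h3:2  h4:2  h5:0  h6:0  h7:0  h8:0.
Shift Item 2→2, Item 3→6, Item 4→2, Item 5→2, Item 6→4.
Schedule Item 1@1, Item 2@2, Item 3@6, Item 4@2, Item 5@2, Item 6@4: h1:4  h2:4  h3:4  h4:4  h5:2  h6:4  h7:4  h8:0 — peak 4.
Total staffer-hours = 26 over 8 hours ⇒ peak ≥ ⌈26/8⌉ = 4, so 4 is optimal.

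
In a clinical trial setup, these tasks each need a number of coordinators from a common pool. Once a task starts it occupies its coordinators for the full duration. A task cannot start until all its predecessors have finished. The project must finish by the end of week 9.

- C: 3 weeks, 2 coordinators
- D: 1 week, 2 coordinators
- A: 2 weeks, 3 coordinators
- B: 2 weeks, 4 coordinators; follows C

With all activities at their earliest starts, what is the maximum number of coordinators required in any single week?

7

Early-start schedule: C@1, D@1, A@1, B@4.
Load per week: week 1: 7, week 2: 5, week 3: 2, week 4: 4, week 5: 4, week 6: 0, week 7: 0, week 8: 0, week 9: 0.
Peak is 7.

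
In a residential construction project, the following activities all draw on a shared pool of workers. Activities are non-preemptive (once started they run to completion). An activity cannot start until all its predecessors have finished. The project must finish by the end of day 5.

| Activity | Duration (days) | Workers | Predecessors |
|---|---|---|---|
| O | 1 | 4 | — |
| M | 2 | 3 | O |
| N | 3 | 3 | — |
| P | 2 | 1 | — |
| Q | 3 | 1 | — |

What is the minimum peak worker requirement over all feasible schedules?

6

Early-start (O@1, M@2, N@1, P@1, Q@1) gives peak 9: d1:9  d2:8  d3:7  d4:0  d5:0.
Shift M→4, N→2.
Schedule O@1, M@4, N@2, P@1, Q@1: d1:6  d2:5  d3:4  d4:6  d5:3 — peak 6.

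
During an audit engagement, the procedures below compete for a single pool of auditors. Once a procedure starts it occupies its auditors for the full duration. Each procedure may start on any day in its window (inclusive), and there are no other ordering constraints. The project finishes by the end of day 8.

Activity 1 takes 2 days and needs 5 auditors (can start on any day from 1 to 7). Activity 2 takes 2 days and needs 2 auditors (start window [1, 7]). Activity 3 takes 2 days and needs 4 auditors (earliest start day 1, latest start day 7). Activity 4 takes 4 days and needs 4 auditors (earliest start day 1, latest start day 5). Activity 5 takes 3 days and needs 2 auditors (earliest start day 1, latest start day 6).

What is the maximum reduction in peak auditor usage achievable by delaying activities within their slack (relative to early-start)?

11

Early-start peak: d1:17  d2:17  d3:6  d4:4  d5:0  d6:0  d7:0  d8:0 ⇒ 17.
Leveled (Activity 1@1, Activity 2@3, Activity 3@3, Activity 4@5, Activity 5@5): d1:5  d2:5  d3:6  d4:6  d5:6  d6:6  d7:6  d8:4 ⇒ 6.
Reduction 17 − 6 = 11.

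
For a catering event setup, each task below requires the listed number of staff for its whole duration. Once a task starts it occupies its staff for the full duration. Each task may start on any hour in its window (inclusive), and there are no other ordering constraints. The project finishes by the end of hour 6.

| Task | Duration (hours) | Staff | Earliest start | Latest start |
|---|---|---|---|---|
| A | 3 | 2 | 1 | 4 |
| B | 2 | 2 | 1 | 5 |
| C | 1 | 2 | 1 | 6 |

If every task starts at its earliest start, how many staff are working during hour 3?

2

At early start, hour 3 has: A.
Demand: 2 = 2.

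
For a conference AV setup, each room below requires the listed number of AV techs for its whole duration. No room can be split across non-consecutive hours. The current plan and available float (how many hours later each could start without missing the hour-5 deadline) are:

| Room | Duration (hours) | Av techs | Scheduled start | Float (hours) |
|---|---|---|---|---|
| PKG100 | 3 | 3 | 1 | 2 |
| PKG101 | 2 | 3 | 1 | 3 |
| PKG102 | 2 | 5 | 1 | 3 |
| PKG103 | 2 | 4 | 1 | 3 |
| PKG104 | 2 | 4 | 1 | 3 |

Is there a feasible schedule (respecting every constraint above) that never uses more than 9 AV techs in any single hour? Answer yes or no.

no

The minimum achievable peak is 10; 9 < 10, so no feasible schedule stays within the cap.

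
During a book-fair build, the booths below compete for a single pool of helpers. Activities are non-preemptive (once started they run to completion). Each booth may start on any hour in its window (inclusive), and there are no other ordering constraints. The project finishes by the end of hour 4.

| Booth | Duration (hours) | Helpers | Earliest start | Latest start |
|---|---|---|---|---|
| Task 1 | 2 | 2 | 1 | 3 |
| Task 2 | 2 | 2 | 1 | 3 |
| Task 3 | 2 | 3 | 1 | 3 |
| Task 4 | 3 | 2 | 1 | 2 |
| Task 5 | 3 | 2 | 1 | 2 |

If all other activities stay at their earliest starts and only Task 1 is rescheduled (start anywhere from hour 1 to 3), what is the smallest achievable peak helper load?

Task 1@1: h1:11  h2:11  h3:4  h4:0 → peak 11
Task 1@2: h1:9  h2:11  h3:6  h4:0 → peak 11
Task 1@3: h1:9  h2:9  h3:6  h4:2 → peak 9
Best is Task 1@3, peak 9.

9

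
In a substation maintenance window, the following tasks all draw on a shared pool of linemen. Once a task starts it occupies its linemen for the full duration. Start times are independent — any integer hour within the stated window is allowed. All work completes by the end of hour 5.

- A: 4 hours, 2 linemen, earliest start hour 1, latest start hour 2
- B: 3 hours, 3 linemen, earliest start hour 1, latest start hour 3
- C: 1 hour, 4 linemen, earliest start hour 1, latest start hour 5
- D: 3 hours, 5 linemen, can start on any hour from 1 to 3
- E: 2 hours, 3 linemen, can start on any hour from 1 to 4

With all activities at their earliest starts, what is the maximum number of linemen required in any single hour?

17

Early-start schedule: A@1, B@1, C@1, D@1, E@1.
Load per hour: hour 1: 17, hour 2: 13, hour 3: 10, hour 4: 2, hour 5: 0.
Peak is 17.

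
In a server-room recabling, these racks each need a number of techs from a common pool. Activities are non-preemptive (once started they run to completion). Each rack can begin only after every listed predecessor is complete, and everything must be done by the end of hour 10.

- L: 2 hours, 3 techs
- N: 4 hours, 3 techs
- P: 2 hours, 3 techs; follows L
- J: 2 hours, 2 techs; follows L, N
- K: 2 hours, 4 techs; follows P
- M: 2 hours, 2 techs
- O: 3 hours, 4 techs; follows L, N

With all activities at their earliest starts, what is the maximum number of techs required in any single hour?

10

Early-start schedule: L@1, N@1, P@3, J@5, K@5, M@1, O@5.
Load per hour: hour 1: 8, hour 2: 8, hour 3: 6, hour 4: 6, hour 5: 10, hour 6: 10, hour 7: 4, hour 8: 0, hour 9: 0, hour 10: 0.
Peak is 10.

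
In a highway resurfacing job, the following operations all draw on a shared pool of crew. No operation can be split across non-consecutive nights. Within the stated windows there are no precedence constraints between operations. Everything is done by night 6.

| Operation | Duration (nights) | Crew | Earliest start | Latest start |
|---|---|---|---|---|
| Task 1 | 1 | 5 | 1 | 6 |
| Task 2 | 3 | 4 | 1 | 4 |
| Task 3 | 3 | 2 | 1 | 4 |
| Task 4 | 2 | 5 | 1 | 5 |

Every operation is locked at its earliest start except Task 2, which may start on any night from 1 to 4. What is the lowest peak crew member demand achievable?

Task 2@1: n1:16  n2:11  n3:6  n4:0  n5:0  n6:0 → peak 16
Task 2@2: n1:12  n2:11  n3:6  n4:4  n5:0  n6:0 → peak 12
Task 2@3: n1:12  n2:7  n3:6  n4:4  n5:4  n6:0 → peak 12
Task 2@4: n1:12  n2:7  n3:2  n4:4  n5:4  n6:4 → peak 12
Best is Task 2@2, peak 12.

12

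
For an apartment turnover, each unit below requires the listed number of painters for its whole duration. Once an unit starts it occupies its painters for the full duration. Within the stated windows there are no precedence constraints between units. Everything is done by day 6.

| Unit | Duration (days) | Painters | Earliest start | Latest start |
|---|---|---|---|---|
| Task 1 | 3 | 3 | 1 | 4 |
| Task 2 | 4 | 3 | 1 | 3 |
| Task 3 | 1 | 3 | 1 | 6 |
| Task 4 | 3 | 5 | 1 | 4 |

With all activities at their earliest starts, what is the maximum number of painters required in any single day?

Early-start schedule: Task 1@1, Task 2@1, Task 3@1, Task 4@1.
Load per day: day 1: 14, day 2: 11, day 3: 11, day 4: 3, day 5: 0, day 6: 0.
Peak is 14.

14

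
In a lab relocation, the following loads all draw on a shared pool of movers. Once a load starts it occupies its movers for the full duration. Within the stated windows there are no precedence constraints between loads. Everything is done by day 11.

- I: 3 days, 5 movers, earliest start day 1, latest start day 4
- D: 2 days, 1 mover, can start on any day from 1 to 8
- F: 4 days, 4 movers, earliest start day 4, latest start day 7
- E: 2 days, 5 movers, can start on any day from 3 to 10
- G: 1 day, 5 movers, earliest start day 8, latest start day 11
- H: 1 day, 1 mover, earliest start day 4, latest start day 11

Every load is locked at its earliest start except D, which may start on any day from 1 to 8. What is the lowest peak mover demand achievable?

10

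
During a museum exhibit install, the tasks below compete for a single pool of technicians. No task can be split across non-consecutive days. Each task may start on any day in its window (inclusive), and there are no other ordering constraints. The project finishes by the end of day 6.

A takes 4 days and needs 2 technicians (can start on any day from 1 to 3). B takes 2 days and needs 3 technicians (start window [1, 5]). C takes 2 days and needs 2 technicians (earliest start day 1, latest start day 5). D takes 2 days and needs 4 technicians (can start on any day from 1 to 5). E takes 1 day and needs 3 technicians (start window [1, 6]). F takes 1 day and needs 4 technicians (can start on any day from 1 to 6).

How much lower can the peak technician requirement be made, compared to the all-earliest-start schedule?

Early-start peak: d1:18  d2:11  d3:2  d4:2  d5:0  d6:0 ⇒ 18.
Leveled (A@1, B@1, C@5, D@3, E@5, F@6): d1:5  d2:5  d3:6  d4:6  d5:5  d6:6 ⇒ 6.
Reduction 18 − 6 = 12.

12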